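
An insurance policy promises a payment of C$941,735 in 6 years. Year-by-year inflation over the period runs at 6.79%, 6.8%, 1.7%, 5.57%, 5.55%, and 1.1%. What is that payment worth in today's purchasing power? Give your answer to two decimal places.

Price-level factor over 6 years: 1.0679 × 1.068 × 1.017 × 1.0557 × 1.0555 × 1.011 ≈ 1.3066904195.
Purchasing power today: C$941,735 divided by that factor.

C$720,702.46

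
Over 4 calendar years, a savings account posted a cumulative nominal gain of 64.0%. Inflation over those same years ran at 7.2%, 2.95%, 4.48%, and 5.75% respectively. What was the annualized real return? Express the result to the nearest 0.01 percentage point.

7.69%

Cumulative inflation factor: 1.072 × 1.0295 × 1.0448 × 1.0575 ≈ 1.21937.
Nominal growth factor: 1.64000. Real growth factor = 1.64000 / 1.21937 ≈ 1.34496.
Annualized: 1.34496^(1/4) − 1 ≈ 0.07690.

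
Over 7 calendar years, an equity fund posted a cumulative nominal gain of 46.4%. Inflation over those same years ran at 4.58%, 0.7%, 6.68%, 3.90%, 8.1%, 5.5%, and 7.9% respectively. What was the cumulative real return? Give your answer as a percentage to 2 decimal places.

1.92%

Cumulative inflation factor: 1.0458 × 1.007 × 1.0668 × 1.0390 × 1.081 × 1.055 × 1.079 ≈ 1.43640.
Nominal growth factor: 1.46400. Real growth factor = 1.46400 / 1.43640 ≈ 1.01921.
Total real return ≈ 1.9213%.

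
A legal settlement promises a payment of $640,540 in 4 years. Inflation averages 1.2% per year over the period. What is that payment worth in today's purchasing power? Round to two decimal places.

Price-level factor over 4 years: (1 + 1.2%)^4 ≈ 1.0488709327.
Purchasing power today: $640,540 divided by that factor.

$610,694.78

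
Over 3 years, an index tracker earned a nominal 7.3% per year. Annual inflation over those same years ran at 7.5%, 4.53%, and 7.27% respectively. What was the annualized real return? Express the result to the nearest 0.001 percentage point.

0.822%

Cumulative inflation factor: 1.075 × 1.0453 × 1.0727 ≈ 1.20539.
Nominal growth factor: 1.23538. Real growth factor = 1.23538 / 1.20539 ≈ 1.02488.
Annualized: 1.02488^(1/3) − 1 ≈ 0.00822.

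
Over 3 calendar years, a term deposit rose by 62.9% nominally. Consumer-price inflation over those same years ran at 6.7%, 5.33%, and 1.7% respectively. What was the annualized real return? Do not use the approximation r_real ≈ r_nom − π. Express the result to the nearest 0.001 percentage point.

Cumulative inflation factor: 1.067 × 1.0533 × 1.017 ≈ 1.14298.
Nominal growth factor: 1.62900. Real growth factor = 1.62900 / 1.14298 ≈ 1.42523.
Annualized: 1.42523^(1/3) − 1 ≈ 0.12537.

12.537%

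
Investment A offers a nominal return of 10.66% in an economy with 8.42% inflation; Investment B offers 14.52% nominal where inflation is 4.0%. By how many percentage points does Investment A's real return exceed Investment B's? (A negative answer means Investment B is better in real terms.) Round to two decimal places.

-8.05

Investment A real return: 1.1066/1.0842 − 1 = 2.066%.
Investment B real return: 1.1452/1.040 − 1 = 10.115%.
Difference: 2.066 − 10.115 = -8.049 pp.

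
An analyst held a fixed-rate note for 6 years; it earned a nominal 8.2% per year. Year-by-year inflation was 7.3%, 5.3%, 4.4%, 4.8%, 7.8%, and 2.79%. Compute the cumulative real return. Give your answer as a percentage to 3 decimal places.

17.140%

Cumulative inflation factor: 1.073 × 1.053 × 1.044 × 1.048 × 1.078 × 1.0279 ≈ 1.36981.
Nominal growth factor: 1.60459. Real growth factor = 1.60459 / 1.36981 ≈ 1.17140.
Total real return ≈ 17.1397%.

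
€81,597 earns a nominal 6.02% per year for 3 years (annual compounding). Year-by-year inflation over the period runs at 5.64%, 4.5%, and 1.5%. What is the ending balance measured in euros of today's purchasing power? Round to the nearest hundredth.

Nominal value at maturity: €81,597 × (1 + 6.02%)^3 ≈ €97,238.35.
Price-level factor over 3 years: 1.0564 × 1.045 × 1.015 = 1.12049707.
The maturity value deflated by that factor is the answer in today's purchasing power.

€86,781.44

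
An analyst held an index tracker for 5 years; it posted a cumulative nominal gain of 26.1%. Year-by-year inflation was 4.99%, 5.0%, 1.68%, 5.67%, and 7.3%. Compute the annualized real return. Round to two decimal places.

Cumulative inflation factor: 1.0499 × 1.050 × 1.0168 × 1.0567 × 1.073 ≈ 1.27094.
Nominal growth factor: 1.26100. Real growth factor = 1.26100 / 1.27094 ≈ 0.99218.
Annualized: 0.99218^(1/5) − 1 ≈ -0.00157.

-0.16%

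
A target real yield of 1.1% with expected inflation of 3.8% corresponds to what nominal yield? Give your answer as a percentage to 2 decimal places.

4.94%

By the Fisher equation, 1 + r_nom = (1 + 1.1%)(1 + 3.8%) = 1.011 × 1.038 = 1.049418.
So r_nom = 4.9418%.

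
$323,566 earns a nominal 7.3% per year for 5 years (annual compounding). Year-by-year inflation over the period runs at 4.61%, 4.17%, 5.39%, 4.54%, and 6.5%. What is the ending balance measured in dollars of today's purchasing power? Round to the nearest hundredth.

Nominal value at maturity: $323,566 × (1 + 7.3%)^5 ≈ $460,215.76.
Price-level factor over 5 years: 1.0461 × 1.0417 × 1.0539 × 1.0454 × 1.065 ≈ 1.2786373145.
The maturity value deflated by that factor is the answer in today's purchasing power.

$359,926.74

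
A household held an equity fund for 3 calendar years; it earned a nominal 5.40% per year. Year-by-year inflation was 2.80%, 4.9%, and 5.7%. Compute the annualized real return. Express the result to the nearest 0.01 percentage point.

0.90%

Cumulative inflation factor: 1.0280 × 1.049 × 1.057 ≈ 1.13984.
Nominal growth factor: 1.17091. Real growth factor = 1.17091 / 1.13984 ≈ 1.02725.
Annualized: 1.02725^(1/3) − 1 ≈ 0.00900.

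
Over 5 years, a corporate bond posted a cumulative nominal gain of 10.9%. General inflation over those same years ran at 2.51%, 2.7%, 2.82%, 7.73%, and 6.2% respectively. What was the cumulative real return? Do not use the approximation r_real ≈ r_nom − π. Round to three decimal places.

Cumulative inflation factor: 1.0251 × 1.027 × 1.0282 × 1.0773 × 1.062 ≈ 1.23844.
Nominal growth factor: 1.10900. Real growth factor = 1.10900 / 1.23844 ≈ 0.89548.
Total real return ≈ -10.4520%.

-10.452%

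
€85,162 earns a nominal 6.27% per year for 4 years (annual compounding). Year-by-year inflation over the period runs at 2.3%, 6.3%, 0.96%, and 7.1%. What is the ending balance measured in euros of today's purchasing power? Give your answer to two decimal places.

€92,372.11

Nominal value at maturity: €85,162 × (1 + 6.27%)^4 ≈ €108,614.69.
Price-level factor over 4 years: 1.023 × 1.063 × 1.0096 × 1.071 ≈ 1.1758385946.
The maturity value deflated by that factor is the answer in today's purchasing power.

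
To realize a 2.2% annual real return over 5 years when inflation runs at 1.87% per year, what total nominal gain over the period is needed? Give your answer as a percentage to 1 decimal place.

22.3%

Required annual nominal rate: (1+2.2%)(1+1.87%) − 1 = 4.11114%.
Cumulative over 5 years: (1 + 0.0411114)^5 − 1 ≈ 0.22317.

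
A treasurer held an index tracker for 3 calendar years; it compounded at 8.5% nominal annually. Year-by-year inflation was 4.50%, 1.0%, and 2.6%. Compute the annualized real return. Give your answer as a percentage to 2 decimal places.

5.66%

Cumulative inflation factor: 1.0450 × 1.010 × 1.026 ≈ 1.08289.
Nominal growth factor: 1.27729. Real growth factor = 1.27729 / 1.08289 ≈ 1.17952.
Annualized: 1.17952^(1/3) − 1 ≈ 0.05658.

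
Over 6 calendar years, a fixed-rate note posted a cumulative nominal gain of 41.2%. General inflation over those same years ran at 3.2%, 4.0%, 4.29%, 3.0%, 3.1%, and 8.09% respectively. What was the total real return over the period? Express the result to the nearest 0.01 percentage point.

Cumulative inflation factor: 1.032 × 1.040 × 1.0429 × 1.030 × 1.031 × 1.0809 ≈ 1.28480.
Nominal growth factor: 1.41200. Real growth factor = 1.41200 / 1.28480 ≈ 1.09900.
Total real return ≈ 9.9000%.

9.90%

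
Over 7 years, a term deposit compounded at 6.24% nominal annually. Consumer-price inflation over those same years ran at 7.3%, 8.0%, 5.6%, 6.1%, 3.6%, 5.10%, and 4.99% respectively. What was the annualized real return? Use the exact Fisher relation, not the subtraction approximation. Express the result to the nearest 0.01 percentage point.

0.41%

Cumulative inflation factor: 1.073 × 1.080 × 1.056 × 1.061 × 1.036 × 1.0510 × 1.0499 ≈ 1.48427.
Nominal growth factor: 1.52762. Real growth factor = 1.52762 / 1.48427 ≈ 1.02921.
Annualized: 1.02921^(1/7) − 1 ≈ 0.00412.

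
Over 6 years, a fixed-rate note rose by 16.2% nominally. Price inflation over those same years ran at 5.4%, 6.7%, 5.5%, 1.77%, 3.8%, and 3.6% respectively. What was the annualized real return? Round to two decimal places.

Cumulative inflation factor: 1.054 × 1.067 × 1.055 × 1.0177 × 1.038 × 1.036 ≈ 1.29848.
Nominal growth factor: 1.16200. Real growth factor = 1.16200 / 1.29848 ≈ 0.89489.
Annualized: 0.89489^(1/6) − 1 ≈ -0.01834.

-1.83%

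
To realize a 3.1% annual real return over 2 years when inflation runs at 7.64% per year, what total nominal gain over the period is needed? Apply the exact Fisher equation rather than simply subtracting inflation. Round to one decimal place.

23.2%

Required annual nominal rate: (1+3.1%)(1+7.64%) − 1 = 10.97684%.
Cumulative over 2 years: (1 + 0.1097684)^2 − 1 ≈ 0.23159.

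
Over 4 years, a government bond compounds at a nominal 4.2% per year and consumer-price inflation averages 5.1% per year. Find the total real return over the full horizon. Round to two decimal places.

-3.38%

The annual real rate is (1+4.2%)/(1+5.1%) − 1 = -0.8563%.
Compounded over 4 years: (1 + -0.008563)^4 − 1 ≈ -0.03382.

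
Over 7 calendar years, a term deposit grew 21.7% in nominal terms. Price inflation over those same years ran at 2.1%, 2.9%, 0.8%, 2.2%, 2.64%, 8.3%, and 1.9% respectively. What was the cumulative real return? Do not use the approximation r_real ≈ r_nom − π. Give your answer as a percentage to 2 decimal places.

Cumulative inflation factor: 1.021 × 1.029 × 1.008 × 1.022 × 1.0264 × 1.083 × 1.019 ≈ 1.22595.
Nominal growth factor: 1.21700. Real growth factor = 1.21700 / 1.22595 ≈ 0.99270.
Total real return ≈ -0.7298%.

-0.73%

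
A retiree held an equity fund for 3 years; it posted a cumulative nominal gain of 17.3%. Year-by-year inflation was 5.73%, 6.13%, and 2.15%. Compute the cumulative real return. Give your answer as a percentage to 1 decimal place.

2.3%

Cumulative inflation factor: 1.0573 × 1.0613 × 1.0215 ≈ 1.14624.
Nominal growth factor: 1.17300. Real growth factor = 1.17300 / 1.14624 ≈ 1.02335.
Total real return ≈ 2.3348%.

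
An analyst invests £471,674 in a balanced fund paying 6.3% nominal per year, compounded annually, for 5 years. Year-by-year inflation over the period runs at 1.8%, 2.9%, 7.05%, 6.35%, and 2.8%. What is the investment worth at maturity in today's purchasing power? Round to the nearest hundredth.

£522,189.13

Nominal value at maturity: £471,674 × (1 + 6.3%)^5 ≈ £640,189.08.
Price-level factor over 5 years: 1.018 × 1.029 × 1.0705 × 1.0635 × 1.028 ≈ 1.2259716665.
Dividing the nominal maturity value by the price-level factor gives the value in today's money.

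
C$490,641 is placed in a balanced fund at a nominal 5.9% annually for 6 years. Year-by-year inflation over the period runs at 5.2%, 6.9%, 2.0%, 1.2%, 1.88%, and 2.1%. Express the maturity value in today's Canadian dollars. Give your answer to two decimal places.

Nominal value at maturity: C$490,641 × (1 + 5.9%)^6 ≈ C$692,053.39.
Price-level factor over 6 years: 1.052 × 1.069 × 1.020 × 1.012 × 1.0188 × 1.021 ≈ 1.2075046384.
Dividing the nominal maturity value by the price-level factor gives the value in today's money.

C$573,126.90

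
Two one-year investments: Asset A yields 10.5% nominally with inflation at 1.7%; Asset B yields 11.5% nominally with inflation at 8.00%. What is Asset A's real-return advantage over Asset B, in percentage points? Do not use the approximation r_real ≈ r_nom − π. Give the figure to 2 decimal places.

Asset A real return: 1.105/1.017 − 1 = 8.653%.
Asset B real return: 1.115/1.0800 − 1 = 3.241%.
Difference: 8.653 − 3.241 = 5.412 pp.

5.41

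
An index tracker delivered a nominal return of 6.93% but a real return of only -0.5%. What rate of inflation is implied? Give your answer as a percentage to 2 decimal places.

From (1+r_nom) = (1+r_real)(1+π), we get 1+π = (1 + 6.93%)/(1 − 0.5%) = 1.0693/0.995 ≈ 1.07467.
So π ≈ 7.4673%.

7.47%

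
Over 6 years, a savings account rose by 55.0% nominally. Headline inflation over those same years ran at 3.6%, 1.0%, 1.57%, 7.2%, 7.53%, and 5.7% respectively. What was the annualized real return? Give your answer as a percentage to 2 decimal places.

3.04%

Cumulative inflation factor: 1.036 × 1.010 × 1.0157 × 1.072 × 1.0753 × 1.057 ≈ 1.29493.
Nominal growth factor: 1.55000. Real growth factor = 1.55000 / 1.29493 ≈ 1.19698.
Annualized: 1.19698^(1/6) − 1 ≈ 0.03042.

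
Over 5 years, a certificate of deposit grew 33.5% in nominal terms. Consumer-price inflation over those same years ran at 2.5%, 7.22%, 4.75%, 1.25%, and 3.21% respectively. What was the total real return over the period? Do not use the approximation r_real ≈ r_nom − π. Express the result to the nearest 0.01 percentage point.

Cumulative inflation factor: 1.025 × 1.0722 × 1.0475 × 1.0125 × 1.0321 ≈ 1.20301.
Nominal growth factor: 1.33500. Real growth factor = 1.33500 / 1.20301 ≈ 1.10971.
Total real return ≈ 10.9713%.

10.97%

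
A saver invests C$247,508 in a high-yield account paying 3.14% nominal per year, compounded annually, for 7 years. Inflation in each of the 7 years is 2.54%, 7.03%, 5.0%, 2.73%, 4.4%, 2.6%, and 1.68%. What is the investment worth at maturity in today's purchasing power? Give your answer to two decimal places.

C$238,347.34

Nominal value at maturity: C$247,508 × (1 + 3.14%)^7 ≈ C$307,311.72.
Price-level factor over 7 years: 1.0254 × 1.0703 × 1.050 × 1.0273 × 1.044 × 1.026 × 1.0168 ≈ 1.2893440567.
Dividing the nominal maturity value by the price-level factor gives the value in today's money.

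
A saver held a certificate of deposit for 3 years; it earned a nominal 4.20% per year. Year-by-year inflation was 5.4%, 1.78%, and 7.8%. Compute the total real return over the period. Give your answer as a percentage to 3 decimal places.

Cumulative inflation factor: 1.054 × 1.0178 × 1.078 ≈ 1.15644.
Nominal growth factor: 1.13137. Real growth factor = 1.13137 / 1.15644 ≈ 0.97832.
Total real return ≈ -2.1679%.

-2.168%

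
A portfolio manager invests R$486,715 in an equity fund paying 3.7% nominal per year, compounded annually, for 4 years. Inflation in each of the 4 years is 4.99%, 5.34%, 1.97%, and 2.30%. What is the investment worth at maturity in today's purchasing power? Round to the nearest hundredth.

R$487,865.89

Nominal value at maturity: R$486,715 × (1 + 3.7%)^4 ≈ R$562,846.22.
Price-level factor over 4 years: 1.0499 × 1.0534 × 1.0197 × 1.0230 ≈ 1.1536904636.
Dividing the nominal maturity value by the price-level factor gives the value in today's money.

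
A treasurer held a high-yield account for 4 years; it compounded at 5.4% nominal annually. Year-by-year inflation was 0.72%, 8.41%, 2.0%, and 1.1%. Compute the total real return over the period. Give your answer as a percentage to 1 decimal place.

9.6%

Cumulative inflation factor: 1.0072 × 1.0841 × 1.020 × 1.011 ≈ 1.12599.
Nominal growth factor: 1.23413. Real growth factor = 1.23413 / 1.12599 ≈ 1.09604.
Total real return ≈ 9.6039%.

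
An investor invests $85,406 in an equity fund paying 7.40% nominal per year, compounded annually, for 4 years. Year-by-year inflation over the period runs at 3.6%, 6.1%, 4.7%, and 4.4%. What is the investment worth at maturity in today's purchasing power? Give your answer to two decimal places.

Nominal value at maturity: $85,406 × (1 + 7.40%)^4 ≈ $113,633.27.
Price-level factor over 4 years: 1.036 × 1.061 × 1.047 × 1.044 ≈ 1.2014959733.
Dividing the nominal maturity value by the price-level factor gives the value in today's money.

$94,576.49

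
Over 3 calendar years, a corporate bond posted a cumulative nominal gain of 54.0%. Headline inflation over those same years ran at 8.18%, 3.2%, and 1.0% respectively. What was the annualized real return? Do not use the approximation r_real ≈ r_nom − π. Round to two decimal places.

10.95%

Cumulative inflation factor: 1.0818 × 1.032 × 1.010 ≈ 1.12758.
Nominal growth factor: 1.54000. Real growth factor = 1.54000 / 1.12758 ≈ 1.36575.
Annualized: 1.36575^(1/3) − 1 ≈ 0.10949.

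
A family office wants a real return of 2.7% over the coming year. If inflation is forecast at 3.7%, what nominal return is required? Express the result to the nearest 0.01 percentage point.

By the Fisher equation, 1 + r_nom = (1 + 2.7%)(1 + 3.7%) = 1.027 × 1.037 = 1.064999.
So r_nom = 6.4999%.

6.50%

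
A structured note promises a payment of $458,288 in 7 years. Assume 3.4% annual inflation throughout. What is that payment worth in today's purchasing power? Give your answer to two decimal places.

Price-level factor over 7 years: (1 + 3.4%)^7 ≈ 1.2636993768.
Purchasing power today: $458,288 divided by that factor.

$362,655.87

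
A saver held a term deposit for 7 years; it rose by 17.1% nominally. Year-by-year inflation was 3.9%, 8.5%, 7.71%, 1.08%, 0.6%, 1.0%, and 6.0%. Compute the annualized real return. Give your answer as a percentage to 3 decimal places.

Cumulative inflation factor: 1.039 × 1.085 × 1.0771 × 1.0108 × 1.006 × 1.010 × 1.060 ≈ 1.32188.
Nominal growth factor: 1.17100. Real growth factor = 1.17100 / 1.32188 ≈ 0.88586.
Annualized: 0.88586^(1/7) − 1 ≈ -0.01716.

-1.716%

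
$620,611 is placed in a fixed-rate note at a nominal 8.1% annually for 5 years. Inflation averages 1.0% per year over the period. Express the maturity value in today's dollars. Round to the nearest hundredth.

$871,647.86

Nominal value at maturity: $620,611 × (1 + 8.1%)^5 ≈ $916,110.66.
Price-level factor over 5 years: (1 + 1.0%)^5 = 1.0510100501.
The maturity value deflated by that factor is the answer in today's purchasing power.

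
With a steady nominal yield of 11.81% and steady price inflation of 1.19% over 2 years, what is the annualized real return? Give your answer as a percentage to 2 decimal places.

10.50%

With constant rates the annual real return is the same each year: (1+11.81%)/(1+1.19%) − 1 = 0.10495.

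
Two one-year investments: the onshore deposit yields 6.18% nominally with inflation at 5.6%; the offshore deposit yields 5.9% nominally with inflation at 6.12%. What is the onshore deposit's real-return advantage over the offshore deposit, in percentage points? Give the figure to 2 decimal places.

The onshore deposit real return: 1.0618/1.056 − 1 = 0.549%.
The offshore deposit real return: 1.059/1.0612 − 1 = -0.207%.
Difference: 0.549 − (-0.207) = 0.756 pp.

0.76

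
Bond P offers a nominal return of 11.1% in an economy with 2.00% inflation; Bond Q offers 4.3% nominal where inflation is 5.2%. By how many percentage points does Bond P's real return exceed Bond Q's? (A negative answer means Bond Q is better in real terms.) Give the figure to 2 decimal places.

Bond P real return: 1.111/1.0200 − 1 = 8.922%.
Bond Q real return: 1.043/1.052 − 1 = -0.856%.
Difference: 8.922 − (-0.856) = 9.778 pp.

9.78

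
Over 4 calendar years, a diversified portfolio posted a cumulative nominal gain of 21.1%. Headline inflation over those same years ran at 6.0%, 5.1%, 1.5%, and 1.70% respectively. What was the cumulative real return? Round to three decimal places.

Cumulative inflation factor: 1.060 × 1.051 × 1.015 × 1.0170 ≈ 1.14999.
Nominal growth factor: 1.21100. Real growth factor = 1.21100 / 1.14999 ≈ 1.05305.
Total real return ≈ 5.3049%.

5.305%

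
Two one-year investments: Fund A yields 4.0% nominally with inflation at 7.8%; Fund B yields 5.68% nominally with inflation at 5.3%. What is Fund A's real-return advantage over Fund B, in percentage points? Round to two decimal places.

Fund A real return: 1.040/1.078 − 1 = -3.525%.
Fund B real return: 1.0568/1.053 − 1 = 0.361%.
Difference: -3.525 − 0.361 = -3.886 pp.

-3.89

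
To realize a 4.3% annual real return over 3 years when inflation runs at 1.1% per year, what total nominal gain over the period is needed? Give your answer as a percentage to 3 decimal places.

Required annual nominal rate: (1+4.3%)(1+1.1%) − 1 = 5.4473%.
Cumulative over 3 years: (1 + 0.054473)^3 − 1 ≈ 0.17248.

17.248%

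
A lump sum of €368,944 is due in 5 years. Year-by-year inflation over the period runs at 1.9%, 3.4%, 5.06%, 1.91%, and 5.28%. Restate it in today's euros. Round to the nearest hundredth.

Price-level factor over 5 years: 1.019 × 1.034 × 1.0506 × 1.0191 × 1.0528 ≈ 1.1876672942.
Purchasing power today: €368,944 divided by that factor.

€310,645.92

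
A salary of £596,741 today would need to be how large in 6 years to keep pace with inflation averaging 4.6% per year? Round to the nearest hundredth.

Cumulative price-level factor: (1+4.6%)^6 ≈ 1.3097551271.
Multiplying £596,741 by the price-level factor gives the future nominal sum.

£781,584.58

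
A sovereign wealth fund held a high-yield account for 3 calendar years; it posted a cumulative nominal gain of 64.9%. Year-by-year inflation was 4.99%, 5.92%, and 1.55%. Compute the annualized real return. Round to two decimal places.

13.45%

Cumulative inflation factor: 1.0499 × 1.0592 × 1.0155 ≈ 1.12929.
Nominal growth factor: 1.64900. Real growth factor = 1.64900 / 1.12929 ≈ 1.46021.
Annualized: 1.46021^(1/3) − 1 ≈ 0.13450.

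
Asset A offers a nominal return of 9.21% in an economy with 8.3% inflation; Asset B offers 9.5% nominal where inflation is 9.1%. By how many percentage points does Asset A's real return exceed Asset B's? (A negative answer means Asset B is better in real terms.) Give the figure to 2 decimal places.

0.47

Asset A real return: 1.0921/1.083 − 1 = 0.840%.
Asset B real return: 1.095/1.091 − 1 = 0.367%.
Difference: 0.840 − 0.367 = 0.473 pp.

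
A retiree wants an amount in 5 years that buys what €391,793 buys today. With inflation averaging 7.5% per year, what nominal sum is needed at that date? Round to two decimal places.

€562,469.52

Cumulative price-level factor: (1+7.5%)^5 ≈ 1.4356293262.
The nominal amount required is €391,793 scaled up by that factor.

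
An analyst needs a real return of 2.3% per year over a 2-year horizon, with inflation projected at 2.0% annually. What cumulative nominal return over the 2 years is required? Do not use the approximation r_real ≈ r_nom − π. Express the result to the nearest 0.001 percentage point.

8.881%

Required annual nominal rate: (1+2.3%)(1+2.0%) − 1 = 4.346%.
Cumulative over 2 years: (1 + 0.04346)^2 − 1 ≈ 0.08881.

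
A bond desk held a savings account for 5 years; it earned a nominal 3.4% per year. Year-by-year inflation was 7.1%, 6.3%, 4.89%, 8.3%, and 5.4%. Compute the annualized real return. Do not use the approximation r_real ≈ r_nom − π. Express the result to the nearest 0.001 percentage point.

Cumulative inflation factor: 1.071 × 1.063 × 1.0489 × 1.083 × 1.054 ≈ 1.36309.
Nominal growth factor: 1.18196. Real growth factor = 1.18196 / 1.36309 ≈ 0.86712.
Annualized: 0.86712^(1/5) − 1 ≈ -0.02811.

-2.811%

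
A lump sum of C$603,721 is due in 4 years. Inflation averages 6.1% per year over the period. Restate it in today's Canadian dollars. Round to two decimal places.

C$476,403.28

Price-level factor over 4 years: (1 + 6.1%)^4 ≈ 1.2672477698.
Purchasing power today: C$603,721 divided by that factor.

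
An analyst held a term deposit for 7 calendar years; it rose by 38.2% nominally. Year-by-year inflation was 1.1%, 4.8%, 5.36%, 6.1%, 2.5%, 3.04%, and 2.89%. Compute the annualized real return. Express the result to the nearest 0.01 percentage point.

Cumulative inflation factor: 1.011 × 1.048 × 1.0536 × 1.061 × 1.025 × 1.0304 × 1.0289 ≈ 1.28708.
Nominal growth factor: 1.38200. Real growth factor = 1.38200 / 1.28708 ≈ 1.07375.
Annualized: 1.07375^(1/7) − 1 ≈ 0.01022.

1.02%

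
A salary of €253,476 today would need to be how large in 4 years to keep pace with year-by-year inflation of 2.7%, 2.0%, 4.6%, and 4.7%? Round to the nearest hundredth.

Cumulative price-level factor: 1.027 × 1.020 × 1.046 × 1.047 ≈ 1.1472260015.
The nominal amount required is €253,476 scaled up by that factor.

€290,794.26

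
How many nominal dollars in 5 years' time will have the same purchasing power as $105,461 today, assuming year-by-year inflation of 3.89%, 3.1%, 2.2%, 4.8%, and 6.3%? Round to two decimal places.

Cumulative price-level factor: 1.0389 × 1.031 × 1.022 × 1.048 × 1.063 ≈ 1.2194889081.
Multiplying $105,461 by the price-level factor gives the future nominal sum.

$128,608.52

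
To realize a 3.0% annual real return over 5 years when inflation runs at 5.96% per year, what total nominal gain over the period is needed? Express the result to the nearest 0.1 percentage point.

Required annual nominal rate: (1+3.0%)(1+5.96%) − 1 = 9.1388%.
Cumulative over 5 years: (1 + 0.091388)^5 − 1 ≈ 0.54845.

54.8%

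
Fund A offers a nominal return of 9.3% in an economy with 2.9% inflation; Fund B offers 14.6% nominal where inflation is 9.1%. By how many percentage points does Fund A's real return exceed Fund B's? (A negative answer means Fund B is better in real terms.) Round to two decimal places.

Fund A real return: 1.093/1.029 − 1 = 6.220%.
Fund B real return: 1.146/1.091 − 1 = 5.041%.
Difference: 6.220 − 5.041 = 1.179 pp.

1.18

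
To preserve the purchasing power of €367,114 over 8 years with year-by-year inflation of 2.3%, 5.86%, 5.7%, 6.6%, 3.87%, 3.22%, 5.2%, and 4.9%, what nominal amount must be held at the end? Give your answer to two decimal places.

Cumulative price-level factor: 1.023 × 1.0586 × 1.057 × 1.066 × 1.0387 × 1.0322 × 1.052 × 1.049 ≈ 1.4437265053.
The nominal amount required is €367,114 scaled up by that factor.

€530,012.21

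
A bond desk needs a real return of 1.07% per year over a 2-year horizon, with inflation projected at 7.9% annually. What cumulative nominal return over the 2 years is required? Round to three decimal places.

Required annual nominal rate: (1+1.07%)(1+7.9%) − 1 = 9.05453%.
Cumulative over 2 years: (1 + 0.0905453)^2 − 1 ≈ 0.18929.

18.929%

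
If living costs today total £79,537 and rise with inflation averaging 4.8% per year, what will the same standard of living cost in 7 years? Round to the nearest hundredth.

Cumulative price-level factor: (1+4.8%)^7 ≈ 1.3884459516.
The nominal amount required is £79,537 scaled up by that factor.

£110,432.83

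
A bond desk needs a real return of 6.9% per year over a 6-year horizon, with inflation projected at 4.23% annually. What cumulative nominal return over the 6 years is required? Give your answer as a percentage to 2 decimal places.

91.35%

Required annual nominal rate: (1+6.9%)(1+4.23%) − 1 = 11.42187%.
Cumulative over 6 years: (1 + 0.1142187)^6 − 1 ≈ 0.91347.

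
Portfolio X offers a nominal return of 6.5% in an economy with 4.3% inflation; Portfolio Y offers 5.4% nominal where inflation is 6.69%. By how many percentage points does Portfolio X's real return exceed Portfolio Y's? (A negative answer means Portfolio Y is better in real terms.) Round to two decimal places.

3.32

Portfolio X real return: 1.065/1.043 − 1 = 2.109%.
Portfolio Y real return: 1.054/1.0669 − 1 = -1.209%.
Difference: 2.109 − (-1.209) = 3.318 pp.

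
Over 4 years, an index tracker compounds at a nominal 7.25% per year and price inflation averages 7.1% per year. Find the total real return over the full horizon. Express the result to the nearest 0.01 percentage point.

0.56%

The annual real rate is (1+7.25%)/(1+7.1%) − 1 = 0.1401%.
Compounded over 4 years: (1 + 0.001401)^4 − 1 ≈ 0.00561.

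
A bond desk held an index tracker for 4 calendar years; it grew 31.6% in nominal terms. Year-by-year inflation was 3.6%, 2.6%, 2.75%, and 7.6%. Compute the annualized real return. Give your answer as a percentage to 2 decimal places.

2.87%

Cumulative inflation factor: 1.036 × 1.026 × 1.0275 × 1.076 ≈ 1.17517.
Nominal growth factor: 1.31600. Real growth factor = 1.31600 / 1.17517 ≈ 1.11984.
Annualized: 1.11984^(1/4) − 1 ≈ 0.02870.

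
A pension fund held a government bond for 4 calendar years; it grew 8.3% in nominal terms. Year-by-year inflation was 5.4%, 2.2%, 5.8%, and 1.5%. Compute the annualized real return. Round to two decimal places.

Cumulative inflation factor: 1.054 × 1.022 × 1.058 × 1.015 ≈ 1.15676.
Nominal growth factor: 1.08300. Real growth factor = 1.08300 / 1.15676 ≈ 0.93624.
Annualized: 0.93624^(1/4) − 1 ≈ -0.01634.

-1.63%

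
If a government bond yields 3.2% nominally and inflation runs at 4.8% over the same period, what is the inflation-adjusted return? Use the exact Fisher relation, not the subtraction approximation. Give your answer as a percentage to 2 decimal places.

Real return via the Fisher equation: (1 + 3.2%)/(1 + 4.8%) − 1 = 1.032/1.048 − 1 ≈ -0.01527.

-1.53%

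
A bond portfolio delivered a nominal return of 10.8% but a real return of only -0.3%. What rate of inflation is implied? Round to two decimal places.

11.13%

From (1+r_nom) = (1+r_real)(1+π), we get 1+π = (1 + 10.8%)/(1 − 0.3%) = 1.108/0.997 ≈ 1.11133.
So π ≈ 11.1334%.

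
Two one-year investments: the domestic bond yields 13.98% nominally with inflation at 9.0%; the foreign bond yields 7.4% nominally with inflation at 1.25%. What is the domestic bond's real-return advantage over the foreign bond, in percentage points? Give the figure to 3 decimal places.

-1.505

The domestic bond real return: 1.1398/1.090 − 1 = 4.5688%.
The foreign bond real return: 1.074/1.0125 − 1 = 6.0741%.
Difference: 4.5688 − 6.0741 = -1.5053 pp.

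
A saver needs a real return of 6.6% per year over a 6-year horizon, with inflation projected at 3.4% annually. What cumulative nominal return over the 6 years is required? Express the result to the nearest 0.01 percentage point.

Required annual nominal rate: (1+6.6%)(1+3.4%) − 1 = 10.2244%.
Cumulative over 6 years: (1 + 0.102244)^6 − 1 ≈ 0.79336.

79.34%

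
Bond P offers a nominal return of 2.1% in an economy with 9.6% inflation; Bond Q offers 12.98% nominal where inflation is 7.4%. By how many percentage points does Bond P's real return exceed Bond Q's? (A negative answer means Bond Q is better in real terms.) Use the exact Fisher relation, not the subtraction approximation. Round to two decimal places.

Bond P real return: 1.021/1.096 − 1 = -6.843%.
Bond Q real return: 1.1298/1.074 − 1 = 5.196%.
Difference: -6.843 − 5.196 = -12.039 pp.

-12.04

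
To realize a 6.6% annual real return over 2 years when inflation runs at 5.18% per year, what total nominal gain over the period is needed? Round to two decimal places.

25.71%

Required annual nominal rate: (1+6.6%)(1+5.18%) − 1 = 12.12188%.
Cumulative over 2 years: (1 + 0.1212188)^2 − 1 ≈ 0.25713.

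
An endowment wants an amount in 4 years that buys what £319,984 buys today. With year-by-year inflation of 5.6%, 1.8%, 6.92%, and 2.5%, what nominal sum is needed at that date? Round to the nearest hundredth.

£376,983.88

Cumulative price-level factor: 1.056 × 1.018 × 1.0692 × 1.025 ≈ 1.1781335174.
The nominal amount required is £319,984 scaled up by that factor.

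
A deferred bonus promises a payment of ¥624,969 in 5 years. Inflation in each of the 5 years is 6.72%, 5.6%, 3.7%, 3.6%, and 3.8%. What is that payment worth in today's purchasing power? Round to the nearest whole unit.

¥497,294

Price-level factor over 5 years: 1.0672 × 1.056 × 1.037 × 1.036 × 1.038 ≈ 1.2567404685.
Purchasing power today: ¥624,969 divided by that factor.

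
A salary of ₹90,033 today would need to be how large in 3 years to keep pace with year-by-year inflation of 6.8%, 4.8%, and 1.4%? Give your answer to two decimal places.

₹102,181.49

Cumulative price-level factor: 1.068 × 1.048 × 1.014 = 1.134933696.
The nominal amount required is ₹90,033 scaled up by that factor.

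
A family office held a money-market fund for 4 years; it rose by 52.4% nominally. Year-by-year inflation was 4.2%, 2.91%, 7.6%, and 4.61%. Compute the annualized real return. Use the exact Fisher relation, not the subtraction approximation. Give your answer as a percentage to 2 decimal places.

Cumulative inflation factor: 1.042 × 1.0291 × 1.076 × 1.0461 ≈ 1.20701.
Nominal growth factor: 1.52400. Real growth factor = 1.52400 / 1.20701 ≈ 1.26262.
Annualized: 1.26262^(1/4) − 1 ≈ 0.06003.

6.00%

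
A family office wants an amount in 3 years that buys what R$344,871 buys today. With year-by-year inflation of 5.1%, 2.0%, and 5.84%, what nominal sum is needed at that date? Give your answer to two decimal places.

Cumulative price-level factor: 1.051 × 1.020 × 1.0584 = 1.134625968.
Multiplying R$344,871 by the price-level factor gives the future nominal sum.

R$391,299.59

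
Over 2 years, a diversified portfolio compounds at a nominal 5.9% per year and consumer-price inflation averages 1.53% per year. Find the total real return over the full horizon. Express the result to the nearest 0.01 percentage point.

8.79%

The annual real rate is (1+5.9%)/(1+1.53%) − 1 = 4.3041%.
Compounded over 2 years: (1 + 0.043041)^2 − 1 ≈ 0.08794.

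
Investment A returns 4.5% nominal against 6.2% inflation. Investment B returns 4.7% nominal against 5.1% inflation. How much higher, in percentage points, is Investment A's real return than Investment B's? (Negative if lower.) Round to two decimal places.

-1.22

Investment A real return: 1.045/1.062 − 1 = -1.601%.
Investment B real return: 1.047/1.051 − 1 = -0.381%.
Difference: -1.601 − (-0.381) = -1.220 pp.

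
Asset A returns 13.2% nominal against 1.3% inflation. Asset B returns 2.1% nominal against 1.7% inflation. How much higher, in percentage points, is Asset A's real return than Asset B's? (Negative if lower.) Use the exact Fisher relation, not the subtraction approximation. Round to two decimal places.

Asset A real return: 1.132/1.013 − 1 = 11.747%.
Asset B real return: 1.021/1.017 − 1 = 0.393%.
Difference: 11.747 − 0.393 = 11.354 pp.

11.35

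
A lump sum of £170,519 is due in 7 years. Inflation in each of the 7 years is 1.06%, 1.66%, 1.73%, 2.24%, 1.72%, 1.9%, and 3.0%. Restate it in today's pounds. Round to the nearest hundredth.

Price-level factor over 7 years: 1.0106 × 1.0166 × 1.0173 × 1.0224 × 1.0172 × 1.019 × 1.030 ≈ 1.1408197859.
Purchasing power today: £170,519 divided by that factor.

£149,470.58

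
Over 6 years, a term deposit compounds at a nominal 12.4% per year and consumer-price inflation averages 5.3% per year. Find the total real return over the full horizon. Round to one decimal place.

The annual real rate is (1+12.4%)/(1+5.3%) − 1 = 6.7426%.
Compounded over 6 years: (1 + 0.067426)^6 − 1 ≈ 0.47920.

47.9%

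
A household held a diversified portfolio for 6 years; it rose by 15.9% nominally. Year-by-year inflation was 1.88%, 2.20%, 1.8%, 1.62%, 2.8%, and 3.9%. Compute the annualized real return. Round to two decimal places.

0.12%

Cumulative inflation factor: 1.0188 × 1.0220 × 1.018 × 1.0162 × 1.028 × 1.039 ≈ 1.15047.
Nominal growth factor: 1.15900. Real growth factor = 1.15900 / 1.15047 ≈ 1.00741.
Annualized: 1.00741^(1/6) − 1 ≈ 0.00123.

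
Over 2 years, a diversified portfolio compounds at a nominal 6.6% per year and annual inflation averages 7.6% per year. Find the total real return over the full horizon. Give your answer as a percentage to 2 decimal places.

-1.85%

The annual real rate is (1+6.6%)/(1+7.6%) − 1 = -0.9294%.
Compounded over 2 years: (1 + -0.009294)^2 − 1 ≈ -0.01850.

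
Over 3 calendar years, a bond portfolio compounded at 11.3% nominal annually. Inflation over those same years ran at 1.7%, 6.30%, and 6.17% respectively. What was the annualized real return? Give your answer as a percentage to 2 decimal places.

6.30%

Cumulative inflation factor: 1.017 × 1.0630 × 1.0617 ≈ 1.14777.
Nominal growth factor: 1.37875. Real growth factor = 1.37875 / 1.14777 ≈ 1.20124.
Annualized: 1.20124^(1/3) − 1 ≈ 0.06302.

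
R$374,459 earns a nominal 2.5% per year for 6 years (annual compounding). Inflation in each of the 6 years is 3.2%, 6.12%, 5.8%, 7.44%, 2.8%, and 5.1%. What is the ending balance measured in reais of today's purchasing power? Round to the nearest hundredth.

R$322,866.53

Nominal value at maturity: R$374,459 × (1 + 2.5%)^6 ≈ R$434,257.64.
Price-level factor over 6 years: 1.032 × 1.0612 × 1.058 × 1.0744 × 1.028 × 1.051 ≈ 1.3450066657.
Dividing the nominal maturity value by the price-level factor gives the value in today's money.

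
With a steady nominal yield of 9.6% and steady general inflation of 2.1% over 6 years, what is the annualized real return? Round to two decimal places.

7.35%

With constant rates the annual real return is the same each year: (1+9.6%)/(1+2.1%) − 1 = 0.07346.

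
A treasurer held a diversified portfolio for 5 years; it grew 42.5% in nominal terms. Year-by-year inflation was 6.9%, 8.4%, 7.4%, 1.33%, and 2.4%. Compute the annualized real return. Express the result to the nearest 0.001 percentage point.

Cumulative inflation factor: 1.069 × 1.084 × 1.074 × 1.0133 × 1.024 ≈ 1.29137.
Nominal growth factor: 1.42500. Real growth factor = 1.42500 / 1.29137 ≈ 1.10348.
Annualized: 1.10348^(1/5) − 1 ≈ 0.01989.

1.989%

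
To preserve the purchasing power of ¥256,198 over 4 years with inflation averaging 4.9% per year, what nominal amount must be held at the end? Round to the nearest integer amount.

¥310,226

Cumulative price-level factor: (1+4.9%)^4 ≈ 1.2108823608.
Multiplying ¥256,198 by the price-level factor gives the future nominal sum.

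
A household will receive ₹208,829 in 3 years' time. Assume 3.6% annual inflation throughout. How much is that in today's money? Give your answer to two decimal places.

₹187,806.90

Price-level factor over 3 years: (1 + 3.6%)^3 = 1.111934656.
Purchasing power today: ₹208,829 divided by that factor.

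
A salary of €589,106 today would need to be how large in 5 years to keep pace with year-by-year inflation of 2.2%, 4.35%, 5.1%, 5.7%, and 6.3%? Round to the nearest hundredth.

€741,904.09

Cumulative price-level factor: 1.022 × 1.0435 × 1.051 × 1.057 × 1.063 ≈ 1.2593728229.
The nominal amount required is €589,106 scaled up by that factor.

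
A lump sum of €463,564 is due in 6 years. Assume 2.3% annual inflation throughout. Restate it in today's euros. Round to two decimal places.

€404,441.67

Price-level factor over 6 years: (1 + 2.3%)^6 ≈ 1.1461825764.
Purchasing power today: €463,564 divided by that factor.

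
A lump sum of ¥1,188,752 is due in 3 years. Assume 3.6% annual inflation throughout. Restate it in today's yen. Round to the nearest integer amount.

¥1,069,084

Price-level factor over 3 years: (1 + 3.6%)^3 = 1.111934656.
Purchasing power today: ¥1,188,752 divided by that factor.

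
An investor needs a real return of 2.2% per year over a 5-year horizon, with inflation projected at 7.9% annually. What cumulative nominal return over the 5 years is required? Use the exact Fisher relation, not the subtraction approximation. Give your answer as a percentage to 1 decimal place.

63.1%

Required annual nominal rate: (1+2.2%)(1+7.9%) − 1 = 10.2738%.
Cumulative over 5 years: (1 + 0.102738)^5 − 1 ≈ 0.63065.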